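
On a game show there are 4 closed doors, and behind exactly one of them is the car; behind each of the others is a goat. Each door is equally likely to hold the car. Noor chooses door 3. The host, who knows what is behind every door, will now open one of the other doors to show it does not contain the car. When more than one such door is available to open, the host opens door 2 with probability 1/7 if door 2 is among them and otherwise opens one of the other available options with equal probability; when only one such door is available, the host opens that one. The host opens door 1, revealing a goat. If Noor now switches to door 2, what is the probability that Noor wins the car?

Apply Bayes' rule, conditioning on where the car actually is.
If it is behind door 1 (prior 1/4): the host opened door 1, so this case is ruled out; weight (1/4)·0 = 0.
If it is behind door 2 (prior 1/4): door 2 holds the prize so is unavailable; the host chooses uniformly among the 2 others, probability 1/2; weight (1/4)·(1/2) = 1/8.
If it is behind door 3 (prior 1/4): door 2 is available but not opened; door 1 gets probability (1 − 1/7)/2 = 3/7; weight (1/4)·(3/7) = 3/28.
If it is behind door 4 (prior 1/4): door 2 is available but not opened, probability 6/7; weight (1/4)·(6/7) = 3/14.
The weights sum to 25/56.
So P(the car behind door 2 | the host opened door 1) = (1/8) / (25/56) = 7/25.

7/25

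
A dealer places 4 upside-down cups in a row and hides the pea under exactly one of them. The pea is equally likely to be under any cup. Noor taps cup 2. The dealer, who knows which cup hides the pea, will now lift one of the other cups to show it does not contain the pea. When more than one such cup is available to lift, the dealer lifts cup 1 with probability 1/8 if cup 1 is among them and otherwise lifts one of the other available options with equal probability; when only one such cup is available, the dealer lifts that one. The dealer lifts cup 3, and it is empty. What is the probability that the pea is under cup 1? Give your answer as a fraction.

8/29

Apply Bayes' rule, conditioning on where the pea actually is.
If it is under cup 1 (prior 1/4): cup 1 holds the prize so is unavailable; the dealer chooses uniformly among the 2 others, probability 1/2; weight (1/4)·(1/2) = 1/8.
If it is under cup 2 (prior 1/4): cup 1 is available but not opened; cup 3 gets probability (1 − 1/8)/2 = 7/16; weight (1/4)·(7/16) = 7/64.
If it is under cup 3 (prior 1/4): the dealer opened cup 3, so this case is ruled out; weight (1/4)·0 = 0.
If it is under cup 4 (prior 1/4): cup 1 is available but not opened, probability 7/8; weight (1/4)·(7/8) = 7/32.
The weights sum to 29/64.
So P(the pea under cup 1 | the dealer opened cup 3) = (1/8) / (29/64) = 8/29.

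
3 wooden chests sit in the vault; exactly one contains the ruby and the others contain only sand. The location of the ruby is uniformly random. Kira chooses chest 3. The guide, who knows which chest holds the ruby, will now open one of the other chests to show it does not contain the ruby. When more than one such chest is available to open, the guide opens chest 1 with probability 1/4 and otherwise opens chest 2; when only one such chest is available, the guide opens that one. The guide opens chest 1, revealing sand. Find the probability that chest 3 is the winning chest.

Apply Bayes' rule, conditioning on where the ruby actually is.
If it is in chest 1 (prior 1/3): the guide opened chest 1, so this case is ruled out; weight (1/3)·0 = 0.
If it is in chest 2 (prior 1/3): only chest 1 is available, probability 1; weight (1/3)·1 = 1/3.
If it is in chest 3 (prior 1/3): chest 1 is available, opened with probability 1/4; weight (1/3)·(1/4) = 1/12.
The weights sum to 5/12.
So P(the ruby in chest 3 | the guide opened chest 1) = (1/12) / (5/12) = 1/5.

1/5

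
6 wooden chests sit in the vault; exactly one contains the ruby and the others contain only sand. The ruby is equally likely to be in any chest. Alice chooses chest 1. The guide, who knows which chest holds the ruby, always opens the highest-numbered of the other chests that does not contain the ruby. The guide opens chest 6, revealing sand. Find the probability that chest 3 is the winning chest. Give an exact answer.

1/5

Apply Bayes' rule, conditioning on where the ruby actually is.
If it is in any of chests 1, 2, 3, 4, and 5 (prior 1/6 each): chest 6 is the highest-numbered option available, probability 1; weight (1/6)·1 = 1/6 each.
If it is in chest 6 (prior 1/6): the guide opened chest 6, so this case is ruled out; weight (1/6)·0 = 0.
The weights sum to 5/6.
So P(the ruby in chest 3 | the guide opened chest 6) = (1/6) / (5/6) = 1/5.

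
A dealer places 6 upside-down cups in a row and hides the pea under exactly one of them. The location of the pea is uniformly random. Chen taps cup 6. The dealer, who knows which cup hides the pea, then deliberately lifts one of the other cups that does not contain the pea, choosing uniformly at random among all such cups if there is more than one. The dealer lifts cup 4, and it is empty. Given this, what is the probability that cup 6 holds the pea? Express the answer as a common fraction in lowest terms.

Consider each possible location of the pea in turn.
If it is under any of cups 1, 2, 3, and 5 (prior 1/6 each): the dealer has 4 equally likely choices, so probability 1/4; weight (1/6)·(1/4) = 1/24 each.
If it is under cup 4 (prior 1/6): the dealer opened cup 4, so this case is ruled out; weight (1/6)·0 = 0.
If it is under cup 6 (prior 1/6): the dealer has 5 equally likely choices, so probability 1/5; weight (1/6)·(1/5) = 1/30.
The weights sum to 1/5.
So P(the pea under cup 6 | the dealer opened cup 4) = (1/30) / (1/5) = 1/6.

1/6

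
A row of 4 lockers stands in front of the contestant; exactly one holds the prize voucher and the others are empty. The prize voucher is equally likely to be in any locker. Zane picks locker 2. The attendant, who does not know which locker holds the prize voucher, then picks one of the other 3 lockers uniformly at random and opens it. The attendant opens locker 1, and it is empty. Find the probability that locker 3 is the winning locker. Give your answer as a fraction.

1/3

Consider each possible location of the prize voucher in turn.
If it is in locker 1 (prior 1/4): the attendant opened locker 1, so this case is ruled out; weight (1/4)·0 = 0.
If it is in any of lockers 2, 3, and 4 (prior 1/4 each): the attendant picks locker 1 with probability 1/3 regardless, and it is not the prize; weight (1/4)·(1/3) = 1/12 each.
The weights sum to 1/4.
So P(the prize voucher in locker 3 | the attendant opened locker 1) = (1/12) / (1/4) = 1/3.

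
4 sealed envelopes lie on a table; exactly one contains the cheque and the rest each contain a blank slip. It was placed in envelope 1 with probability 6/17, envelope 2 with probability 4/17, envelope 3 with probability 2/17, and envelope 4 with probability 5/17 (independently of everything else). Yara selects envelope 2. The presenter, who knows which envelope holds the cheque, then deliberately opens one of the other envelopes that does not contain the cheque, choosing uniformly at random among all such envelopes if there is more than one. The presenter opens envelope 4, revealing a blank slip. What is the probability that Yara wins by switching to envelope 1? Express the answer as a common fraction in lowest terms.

Condition on the true location of the cheque.
If it is in envelope 1 (prior 6/17): the presenter has 2 equally likely choices, so probability 1/2; weight (6/17)·(1/2) = 3/17.
If it is in envelope 2 (prior 4/17): the presenter has 3 equally likely choices, so probability 1/3; weight (4/17)·(1/3) = 4/51.
If it is in envelope 3 (prior 2/17): the presenter has 2 equally likely choices, so probability 1/2; weight (2/17)·(1/2) = 1/17.
If it is in envelope 4 (prior 5/17): the presenter opened envelope 4, so this case is ruled out; weight (5/17)·0 = 0.
The weights sum to 16/51.
So P(the cheque in envelope 1 | the presenter opened envelope 4) = (3/17) / (16/51) = 9/16.

9/16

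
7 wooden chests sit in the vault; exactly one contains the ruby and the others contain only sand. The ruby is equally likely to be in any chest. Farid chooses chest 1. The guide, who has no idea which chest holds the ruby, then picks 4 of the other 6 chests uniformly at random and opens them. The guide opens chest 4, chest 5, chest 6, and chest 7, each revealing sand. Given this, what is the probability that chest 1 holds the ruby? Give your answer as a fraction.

Apply Bayes' rule, conditioning on where the ruby actually is.
If it is in any of chests 1, 2, and 3 (prior 1/7 each): the guide picks exactly this set with probability 1/15 regardless, and none is the prize; weight (1/7)·(1/15) = 1/105 each.
If it is in any of chests 4, 5, 6, and 7 (prior 1/7 each): that chest was opened and seen not to hold the prize — ruled out; weight (1/7)·0 = 0 each.
The weights sum to 1/35.
So P(the ruby in chest 1 | the guide opened chest 4, chest 5, chest 6, and chest 7) = (1/105) / (1/35) = 1/3.

1/3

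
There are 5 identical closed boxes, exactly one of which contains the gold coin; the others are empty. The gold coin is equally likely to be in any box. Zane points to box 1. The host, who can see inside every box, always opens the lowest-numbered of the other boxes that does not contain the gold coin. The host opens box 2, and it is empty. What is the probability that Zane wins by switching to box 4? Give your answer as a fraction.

1/4

Consider each possible location of the gold coin in turn.
If it is in any of boxes 1, 3, 4, and 5 (prior 1/5 each): box 2 is the lowest-numbered option available, probability 1; weight (1/5)·1 = 1/5 each.
If it is in box 2 (prior 1/5): the host opened box 2, so this case is ruled out; weight (1/5)·0 = 0.
The weights sum to 4/5.
So P(the gold coin in box 4 | the host opened box 2) = (1/5) / (4/5) = 1/4.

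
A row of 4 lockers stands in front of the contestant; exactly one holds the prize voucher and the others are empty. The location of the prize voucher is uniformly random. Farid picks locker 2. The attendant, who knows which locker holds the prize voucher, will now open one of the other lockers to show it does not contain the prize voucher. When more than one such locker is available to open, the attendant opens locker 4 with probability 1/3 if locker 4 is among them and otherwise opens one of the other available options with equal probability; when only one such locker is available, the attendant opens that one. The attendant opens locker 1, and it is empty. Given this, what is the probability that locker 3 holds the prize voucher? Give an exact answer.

Consider each possible location of the prize voucher in turn.
If it is in locker 1 (prior 1/4): the attendant opened locker 1, so this case is ruled out; weight (1/4)·0 = 0.
If it is in locker 2 (prior 1/4): locker 4 is available but not opened; locker 1 gets probability (1 − 1/3)/2 = 1/3; weight (1/4)·(1/3) = 1/12.
If it is in locker 3 (prior 1/4): locker 4 is available but not opened, probability 2/3; weight (1/4)·(2/3) = 1/6.
If it is in locker 4 (prior 1/4): locker 4 holds the prize so is unavailable; the attendant chooses uniformly among the 2 others, probability 1/2; weight (1/4)·(1/2) = 1/8.
The weights sum to 3/8.
So P(the prize voucher in locker 3 | the attendant opened locker 1) = (1/6) / (3/8) = 4/9.

4/9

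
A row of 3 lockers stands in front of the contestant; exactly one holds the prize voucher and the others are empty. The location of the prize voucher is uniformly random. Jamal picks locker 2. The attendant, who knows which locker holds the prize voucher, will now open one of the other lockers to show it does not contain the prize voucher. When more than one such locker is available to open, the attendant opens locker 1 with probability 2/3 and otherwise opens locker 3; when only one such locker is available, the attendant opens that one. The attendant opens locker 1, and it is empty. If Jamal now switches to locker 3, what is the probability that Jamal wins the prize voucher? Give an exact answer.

Apply Bayes' rule, conditioning on where the prize voucher actually is.
If it is in locker 1 (prior 1/3): the attendant opened locker 1, so this case is ruled out; weight (1/3)·0 = 0.
If it is in locker 2 (prior 1/3): locker 1 is available, opened with probability 2/3; weight (1/3)·(2/3) = 2/9.
If it is in locker 3 (prior 1/3): only locker 1 is available, probability 1; weight (1/3)·1 = 1/3.
The weights sum to 5/9.
So P(the prize voucher in locker 3 | the attendant opened locker 1) = (1/3) / (5/9) = 3/5.

3/5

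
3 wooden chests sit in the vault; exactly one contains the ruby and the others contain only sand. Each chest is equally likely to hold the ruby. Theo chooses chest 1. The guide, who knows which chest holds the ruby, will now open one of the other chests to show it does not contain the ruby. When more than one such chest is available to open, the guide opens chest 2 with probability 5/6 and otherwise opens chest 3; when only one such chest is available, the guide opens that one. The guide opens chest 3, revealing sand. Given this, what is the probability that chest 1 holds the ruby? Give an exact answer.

Apply Bayes' rule, conditioning on where the ruby actually is.
If it is in chest 1 (prior 1/3): chest 2 is available but not opened, probability 1/6; weight (1/3)·(1/6) = 1/18.
If it is in chest 2 (prior 1/3): only chest 3 is available, probability 1; weight (1/3)·1 = 1/3.
If it is in chest 3 (prior 1/3): the guide opened chest 3, so this case is ruled out; weight (1/3)·0 = 0.
The weights sum to 7/18.
So P(the ruby in chest 1 | the guide opened chest 3) = (1/18) / (7/18) = 1/7.

1/7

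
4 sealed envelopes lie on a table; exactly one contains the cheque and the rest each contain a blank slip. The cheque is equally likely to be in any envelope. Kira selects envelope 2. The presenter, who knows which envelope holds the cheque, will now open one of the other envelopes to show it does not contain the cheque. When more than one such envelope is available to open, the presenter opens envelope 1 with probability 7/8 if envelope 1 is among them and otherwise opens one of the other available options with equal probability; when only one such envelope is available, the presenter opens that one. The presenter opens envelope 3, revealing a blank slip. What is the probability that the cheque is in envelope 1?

8/11

Condition on the true location of the cheque.
If it is in envelope 1 (prior 1/4): envelope 1 holds the prize so is unavailable; the presenter chooses uniformly among the 2 others, probability 1/2; weight (1/4)·(1/2) = 1/8.
If it is in envelope 2 (prior 1/4): envelope 1 is available but not opened; envelope 3 gets probability (1 − 7/8)/2 = 1/16; weight (1/4)·(1/16) = 1/64.
If it is in envelope 3 (prior 1/4): the presenter opened envelope 3, so this case is ruled out; weight (1/4)·0 = 0.
If it is in envelope 4 (prior 1/4): envelope 1 is available but not opened, probability 1/8; weight (1/4)·(1/8) = 1/32.
The weights sum to 11/64.
So P(the cheque in envelope 1 | the presenter opened envelope 3) = (1/8) / (11/64) = 8/11.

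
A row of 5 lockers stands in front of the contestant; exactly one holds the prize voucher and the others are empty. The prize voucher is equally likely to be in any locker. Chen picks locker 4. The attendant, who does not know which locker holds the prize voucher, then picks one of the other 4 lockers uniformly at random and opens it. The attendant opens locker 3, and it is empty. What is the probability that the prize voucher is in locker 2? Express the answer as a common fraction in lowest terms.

Because the attendant chose which locker to open without knowing where the prize voucher is, the choice is independent of the prize location. Learning that locker 3 does not hold the prize voucher simply rules out that one location and leaves the remaining 4 lockers still equally likely by symmetry.
So P(the prize voucher in locker 2) = 1/4.

1/4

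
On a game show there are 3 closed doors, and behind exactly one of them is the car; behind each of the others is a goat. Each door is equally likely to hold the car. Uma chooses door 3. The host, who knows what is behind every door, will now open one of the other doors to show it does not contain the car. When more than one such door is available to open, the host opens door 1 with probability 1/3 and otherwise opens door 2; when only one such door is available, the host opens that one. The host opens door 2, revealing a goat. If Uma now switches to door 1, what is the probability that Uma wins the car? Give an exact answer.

Apply Bayes' rule, conditioning on where the car actually is.
If it is behind door 1 (prior 1/3): only door 2 is available, probability 1; weight (1/3)·1 = 1/3.
If it is behind door 2 (prior 1/3): the host opened door 2, so this case is ruled out; weight (1/3)·0 = 0.
If it is behind door 3 (prior 1/3): door 1 is available but not opened, probability 2/3; weight (1/3)·(2/3) = 2/9.
The weights sum to 5/9.
So P(the car behind door 1 | the host opened door 2) = (1/3) / (5/9) = 3/5.

3/5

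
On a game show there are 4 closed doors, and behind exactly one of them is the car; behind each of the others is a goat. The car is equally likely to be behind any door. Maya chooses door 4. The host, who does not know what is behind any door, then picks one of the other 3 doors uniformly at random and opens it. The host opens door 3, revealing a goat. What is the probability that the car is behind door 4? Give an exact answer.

1/3

Because the host chose which door to open without knowing where the car is, the choice is independent of the prize location. Learning that door 3 does not hold the car simply rules out that one location and leaves the remaining 3 doors still equally likely by symmetry.
So P(the car behind door 4) = 1/3.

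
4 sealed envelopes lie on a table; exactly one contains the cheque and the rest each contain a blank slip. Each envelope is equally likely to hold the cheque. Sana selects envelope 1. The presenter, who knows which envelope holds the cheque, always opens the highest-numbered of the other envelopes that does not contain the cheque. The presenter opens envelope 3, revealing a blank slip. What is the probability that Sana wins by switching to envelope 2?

0

Condition on the true location of the cheque.
If it is in either of envelopes 1 and 2 (prior 1/4 each): the presenter would have opened envelope 4 instead, probability 0; weight (1/4)·0 = 0 each.
If it is in envelope 3 (prior 1/4): the presenter opened envelope 3, so this case is ruled out; weight (1/4)·0 = 0.
If it is in envelope 4 (prior 1/4): envelope 3 is the highest-numbered option available, probability 1; weight (1/4)·1 = 1/4.
The weights sum to 1/4.
So P(the cheque in envelope 2 | the presenter opened envelope 3) = 0 / (1/4) = 0.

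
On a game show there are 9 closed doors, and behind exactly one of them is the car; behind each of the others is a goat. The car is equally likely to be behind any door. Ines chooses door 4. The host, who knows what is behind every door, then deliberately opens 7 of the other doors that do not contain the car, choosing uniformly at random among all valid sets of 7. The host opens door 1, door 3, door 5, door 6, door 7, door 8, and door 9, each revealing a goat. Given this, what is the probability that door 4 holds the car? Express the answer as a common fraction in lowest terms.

1/9

Consider each possible location of the car in turn.
If it is behind any of doors 1, 3, 5, 6, 7, 8, and 9 (prior 1/9 each): that door was opened and seen not to hold the prize — ruled out; weight (1/9)·0 = 0 each.
If it is behind door 2 (prior 1/9): the host has no choice, probability 1; weight (1/9)·1 = 1/9.
If it is behind door 4 (prior 1/9): the host has 8 equally likely choices, so probability 1/8; weight (1/9)·(1/8) = 1/72.
The weights sum to 1/8.
So P(the car behind door 4 | the host opened door 1, door 3, door 5, door 6, door 7, door 8, and door 9) = (1/72) / (1/8) = 1/9.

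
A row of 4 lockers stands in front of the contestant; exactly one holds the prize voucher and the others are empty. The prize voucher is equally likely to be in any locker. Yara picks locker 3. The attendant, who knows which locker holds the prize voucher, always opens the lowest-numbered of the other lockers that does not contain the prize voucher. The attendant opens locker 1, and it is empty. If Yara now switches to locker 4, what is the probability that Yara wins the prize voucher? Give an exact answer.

1/3

Condition on the true location of the prize voucher.
If it is in locker 1 (prior 1/4): the attendant opened locker 1, so this case is ruled out; weight (1/4)·0 = 0.
If it is in any of lockers 2, 3, and 4 (prior 1/4 each): locker 1 is the lowest-numbered option available, probability 1; weight (1/4)·1 = 1/4 each.
The weights sum to 3/4.
So P(the prize voucher in locker 4 | the attendant opened locker 1) = (1/4) / (3/4) = 1/3.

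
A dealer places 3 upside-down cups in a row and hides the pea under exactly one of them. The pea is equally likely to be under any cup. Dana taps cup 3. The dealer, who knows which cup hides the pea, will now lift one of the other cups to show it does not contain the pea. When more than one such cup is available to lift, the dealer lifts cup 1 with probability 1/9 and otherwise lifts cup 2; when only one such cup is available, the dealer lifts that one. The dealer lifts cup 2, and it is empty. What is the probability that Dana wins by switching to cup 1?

9/17

Consider each possible location of the pea in turn.
If it is under cup 1 (prior 1/3): only cup 2 is available, probability 1; weight (1/3)·1 = 1/3.
If it is under cup 2 (prior 1/3): the dealer opened cup 2, so this case is ruled out; weight (1/3)·0 = 0.
If it is under cup 3 (prior 1/3): cup 1 is available but not opened, probability 8/9; weight (1/3)·(8/9) = 8/27.
The weights sum to 17/27.
So P(the pea under cup 1 | the dealer opened cup 2) = (1/3) / (17/27) = 9/17.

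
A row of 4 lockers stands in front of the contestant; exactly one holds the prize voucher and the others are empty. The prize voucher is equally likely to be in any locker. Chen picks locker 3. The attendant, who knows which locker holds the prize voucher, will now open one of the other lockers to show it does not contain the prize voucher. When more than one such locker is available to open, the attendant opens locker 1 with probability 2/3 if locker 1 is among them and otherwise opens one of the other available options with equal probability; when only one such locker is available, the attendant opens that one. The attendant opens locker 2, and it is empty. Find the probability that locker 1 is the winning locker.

1/2

Apply Bayes' rule, conditioning on where the prize voucher actually is.
If it is in locker 1 (prior 1/4): locker 1 holds the prize so is unavailable; the attendant chooses uniformly among the 2 others, probability 1/2; weight (1/4)·(1/2) = 1/8.
If it is in locker 2 (prior 1/4): the attendant opened locker 2, so this case is ruled out; weight (1/4)·0 = 0.
If it is in locker 3 (prior 1/4): locker 1 is available but not opened; locker 2 gets probability (1 − 2/3)/2 = 1/6; weight (1/4)·(1/6) = 1/24.
If it is in locker 4 (prior 1/4): locker 1 is available but not opened, probability 1/3; weight (1/4)·(1/3) = 1/12.
The weights sum to 1/4.
So P(the prize voucher in locker 1 | the attendant opened locker 2) = (1/8) / (1/4) = 1/2.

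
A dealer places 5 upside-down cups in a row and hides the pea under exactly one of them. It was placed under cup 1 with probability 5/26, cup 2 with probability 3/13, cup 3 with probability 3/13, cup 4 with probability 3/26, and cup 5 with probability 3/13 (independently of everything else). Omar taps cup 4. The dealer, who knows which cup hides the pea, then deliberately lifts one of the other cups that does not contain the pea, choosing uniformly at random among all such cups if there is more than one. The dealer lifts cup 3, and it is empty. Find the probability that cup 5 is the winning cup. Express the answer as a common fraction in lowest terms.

24/77

Apply Bayes' rule, conditioning on where the pea actually is.
If it is under cup 1 (prior 5/26): the dealer has 3 equally likely choices, so probability 1/3; weight (5/26)·(1/3) = 5/78.
If it is under either of cups 2 and 5 (prior 3/13 each): the dealer has 3 equally likely choices, so probability 1/3; weight (3/13)·(1/3) = 1/13 each.
If it is under cup 3 (prior 3/13): the dealer opened cup 3, so this case is ruled out; weight (3/13)·0 = 0.
If it is under cup 4 (prior 3/26): the dealer has 4 equally likely choices, so probability 1/4; weight (3/26)·(1/4) = 3/104.
The weights sum to 77/312.
So P(the pea under cup 5 | the dealer opened cup 3) = (1/13) / (77/312) = 24/77.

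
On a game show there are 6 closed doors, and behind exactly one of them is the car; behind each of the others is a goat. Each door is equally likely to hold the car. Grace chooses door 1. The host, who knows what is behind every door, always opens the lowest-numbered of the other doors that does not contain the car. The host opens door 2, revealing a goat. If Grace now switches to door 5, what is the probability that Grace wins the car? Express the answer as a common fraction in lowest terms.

1/5

Apply Bayes' rule, conditioning on where the car actually is.
If it is behind any of doors 1, 3, 4, 5, and 6 (prior 1/6 each): door 2 is the lowest-numbered option available, probability 1; weight (1/6)·1 = 1/6 each.
If it is behind door 2 (prior 1/6): the host opened door 2, so this case is ruled out; weight (1/6)·0 = 0.
The weights sum to 5/6.
So P(the car behind door 5 | the host opened door 2) = (1/6) / (5/6) = 1/5.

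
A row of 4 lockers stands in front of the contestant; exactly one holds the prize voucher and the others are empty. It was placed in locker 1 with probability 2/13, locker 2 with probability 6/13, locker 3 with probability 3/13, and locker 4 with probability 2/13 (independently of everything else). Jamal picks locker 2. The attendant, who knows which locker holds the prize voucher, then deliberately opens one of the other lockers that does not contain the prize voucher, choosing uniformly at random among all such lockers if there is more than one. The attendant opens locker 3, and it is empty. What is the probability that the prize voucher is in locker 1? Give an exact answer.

1/4

Condition on the true location of the prize voucher.
If it is in either of lockers 1 and 4 (prior 2/13 each): the attendant has 2 equally likely choices, so probability 1/2; weight (2/13)·(1/2) = 1/13 each.
If it is in locker 2 (prior 6/13): the attendant has 3 equally likely choices, so probability 1/3; weight (6/13)·(1/3) = 2/13.
If it is in locker 3 (prior 3/13): the attendant opened locker 3, so this case is ruled out; weight (3/13)·0 = 0.
The weights sum to 4/13.
So P(the prize voucher in locker 1 | the attendant opened locker 3) = (1/13) / (4/13) = 1/4.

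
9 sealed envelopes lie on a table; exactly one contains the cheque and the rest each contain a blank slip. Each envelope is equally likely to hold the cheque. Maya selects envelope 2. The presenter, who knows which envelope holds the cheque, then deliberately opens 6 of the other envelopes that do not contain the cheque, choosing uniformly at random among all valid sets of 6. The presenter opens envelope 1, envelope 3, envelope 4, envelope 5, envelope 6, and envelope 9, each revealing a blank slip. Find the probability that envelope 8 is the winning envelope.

4/9

Consider each possible location of the cheque in turn.
If it is in any of envelopes 1, 3, 4, 5, 6, and 9 (prior 1/9 each): that envelope was opened and seen not to hold the prize — ruled out; weight (1/9)·0 = 0 each.
If it is in envelope 2 (prior 1/9): the presenter has 28 equally likely choices, so probability 1/28; weight (1/9)·(1/28) = 1/252.
If it is in either of envelopes 7 and 8 (prior 1/9 each): the presenter has 7 equally likely choices, so probability 1/7; weight (1/9)·(1/7) = 1/63 each.
The weights sum to 1/28.
So P(the cheque in envelope 8 | the presenter opened envelope 1, envelope 3, envelope 4, envelope 5, envelope 6, and envelope 9) = (1/63) / (1/28) = 4/9.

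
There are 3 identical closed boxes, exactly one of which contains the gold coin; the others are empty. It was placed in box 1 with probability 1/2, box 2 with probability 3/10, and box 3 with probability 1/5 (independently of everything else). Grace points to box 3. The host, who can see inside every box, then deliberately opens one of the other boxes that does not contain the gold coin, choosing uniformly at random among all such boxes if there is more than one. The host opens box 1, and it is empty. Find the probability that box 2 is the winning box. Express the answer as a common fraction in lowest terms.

Apply Bayes' rule, conditioning on where the gold coin actually is.
If it is in box 1 (prior 1/2): the host opened box 1, so this case is ruled out; weight (1/2)·0 = 0.
If it is in box 2 (prior 3/10): the host has no choice, probability 1; weight (3/10)·1 = 3/10.
If it is in box 3 (prior 1/5): the host has 2 equally likely choices, so probability 1/2; weight (1/5)·(1/2) = 1/10.
The weights sum to 2/5.
So P(the gold coin in box 2 | the host opened box 1) = (3/10) / (2/5) = 3/4.

3/4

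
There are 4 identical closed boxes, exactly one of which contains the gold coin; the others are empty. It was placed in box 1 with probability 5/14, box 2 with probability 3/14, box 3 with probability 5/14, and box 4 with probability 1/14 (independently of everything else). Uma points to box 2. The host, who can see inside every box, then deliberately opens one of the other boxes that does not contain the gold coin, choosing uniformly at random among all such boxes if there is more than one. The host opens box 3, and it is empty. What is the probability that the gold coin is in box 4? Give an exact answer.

1/8

Consider each possible location of the gold coin in turn.
If it is in box 1 (prior 5/14): the host has 2 equally likely choices, so probability 1/2; weight (5/14)·(1/2) = 5/28.
If it is in box 2 (prior 3/14): the host has 3 equally likely choices, so probability 1/3; weight (3/14)·(1/3) = 1/14.
If it is in box 3 (prior 5/14): the host opened box 3, so this case is ruled out; weight (5/14)·0 = 0.
If it is in box 4 (prior 1/14): the host has 2 equally likely choices, so probability 1/2; weight (1/14)·(1/2) = 1/28.
The weights sum to 2/7.
So P(the gold coin in box 4 | the host opened box 3) = (1/28) / (2/7) = 1/8.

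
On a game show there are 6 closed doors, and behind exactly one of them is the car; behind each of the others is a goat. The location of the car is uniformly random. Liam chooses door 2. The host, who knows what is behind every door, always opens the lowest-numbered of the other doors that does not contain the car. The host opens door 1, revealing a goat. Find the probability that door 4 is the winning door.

1/5

Apply Bayes' rule, conditioning on where the car actually is.
If it is behind door 1 (prior 1/6): the host opened door 1, so this case is ruled out; weight (1/6)·0 = 0.
If it is behind any of doors 2, 3, 4, 5, and 6 (prior 1/6 each): door 1 is the lowest-numbered option available, probability 1; weight (1/6)·1 = 1/6 each.
The weights sum to 5/6.
So P(the car behind door 4 | the host opened door 1) = (1/6) / (5/6) = 1/5.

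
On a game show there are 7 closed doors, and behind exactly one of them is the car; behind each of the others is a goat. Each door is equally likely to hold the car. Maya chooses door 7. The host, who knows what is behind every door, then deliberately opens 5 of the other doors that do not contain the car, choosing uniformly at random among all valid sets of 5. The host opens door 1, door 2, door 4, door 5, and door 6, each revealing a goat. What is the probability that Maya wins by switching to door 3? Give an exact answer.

Condition on the true location of the car.
If it is behind any of doors 1, 2, 4, 5, and 6 (prior 1/7 each): that door was opened and seen not to hold the prize — ruled out; weight (1/7)·0 = 0 each.
If it is behind door 3 (prior 1/7): the host has no choice, probability 1; weight (1/7)·1 = 1/7.
If it is behind door 7 (prior 1/7): the host has 6 equally likely choices, so probability 1/6; weight (1/7)·(1/6) = 1/42.
The weights sum to 1/6.
So P(the car behind door 3 | the host opened door 1, door 2, door 4, door 5, and door 6) = (1/7) / (1/6) = 6/7.

6/7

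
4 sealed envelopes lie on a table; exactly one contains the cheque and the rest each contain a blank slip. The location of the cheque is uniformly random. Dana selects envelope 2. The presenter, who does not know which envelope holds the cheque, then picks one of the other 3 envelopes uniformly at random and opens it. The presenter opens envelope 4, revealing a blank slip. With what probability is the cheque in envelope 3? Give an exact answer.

Apply Bayes' rule, conditioning on where the cheque actually is.
If it is in any of envelopes 1, 2, and 3 (prior 1/4 each): the presenter picks envelope 4 with probability 1/3 regardless, and it is not the prize; weight (1/4)·(1/3) = 1/12 each.
If it is in envelope 4 (prior 1/4): the presenter opened envelope 4, so this case is ruled out; weight (1/4)·0 = 0.
The weights sum to 1/4.
So P(the cheque in envelope 3 | the presenter opened envelope 4) = (1/12) / (1/4) = 1/3.

1/3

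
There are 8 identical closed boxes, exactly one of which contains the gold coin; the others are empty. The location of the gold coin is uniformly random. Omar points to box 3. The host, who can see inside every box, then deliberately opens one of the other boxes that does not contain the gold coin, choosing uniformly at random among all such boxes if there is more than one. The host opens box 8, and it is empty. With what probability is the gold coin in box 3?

1/8

Condition on the true location of the gold coin.
If it is in any of boxes 1, 2, 4, 5, 6, and 7 (prior 1/8 each): the host has 6 equally likely choices, so probability 1/6; weight (1/8)·(1/6) = 1/48 each.
If it is in box 3 (prior 1/8): the host has 7 equally likely choices, so probability 1/7; weight (1/8)·(1/7) = 1/56.
If it is in box 8 (prior 1/8): the host opened box 8, so this case is ruled out; weight (1/8)·0 = 0.
The weights sum to 1/7.
So P(the gold coin in box 3 | the host opened box 8) = (1/56) / (1/7) = 1/8.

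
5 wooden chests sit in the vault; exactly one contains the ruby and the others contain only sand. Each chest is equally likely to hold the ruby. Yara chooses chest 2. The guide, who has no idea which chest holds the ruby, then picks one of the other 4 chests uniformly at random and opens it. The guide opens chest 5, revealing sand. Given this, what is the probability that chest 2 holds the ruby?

1/4

Apply Bayes' rule, conditioning on where the ruby actually is.
If it is in any of chests 1, 2, 3, and 4 (prior 1/5 each): the guide picks chest 5 with probability 1/4 regardless, and it is not the prize; weight (1/5)·(1/4) = 1/20 each.
If it is in chest 5 (prior 1/5): the guide opened chest 5, so this case is ruled out; weight (1/5)·0 = 0.
The weights sum to 1/5.
So P(the ruby in chest 2 | the guide opened chest 5) = (1/20) / (1/5) = 1/4.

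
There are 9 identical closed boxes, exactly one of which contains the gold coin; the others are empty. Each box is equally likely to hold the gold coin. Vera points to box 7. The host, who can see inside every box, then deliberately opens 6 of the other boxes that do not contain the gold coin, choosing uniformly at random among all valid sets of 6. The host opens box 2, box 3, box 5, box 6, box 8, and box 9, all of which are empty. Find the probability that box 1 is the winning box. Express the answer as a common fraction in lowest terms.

Consider each possible location of the gold coin in turn.
If it is in either of boxes 1 and 4 (prior 1/9 each): the host has 7 equally likely choices, so probability 1/7; weight (1/9)·(1/7) = 1/63 each.
If it is in any of boxes 2, 3, 5, 6, 8, and 9 (prior 1/9 each): that box was opened and seen not to hold the prize — ruled out; weight (1/9)·0 = 0 each.
If it is in box 7 (prior 1/9): the host has 28 equally likely choices, so probability 1/28; weight (1/9)·(1/28) = 1/252.
The weights sum to 1/28.
So P(the gold coin in box 1 | the host opened box 2, box 3, box 5, box 6, box 8, and box 9) = (1/63) / (1/28) = 4/9.

4/9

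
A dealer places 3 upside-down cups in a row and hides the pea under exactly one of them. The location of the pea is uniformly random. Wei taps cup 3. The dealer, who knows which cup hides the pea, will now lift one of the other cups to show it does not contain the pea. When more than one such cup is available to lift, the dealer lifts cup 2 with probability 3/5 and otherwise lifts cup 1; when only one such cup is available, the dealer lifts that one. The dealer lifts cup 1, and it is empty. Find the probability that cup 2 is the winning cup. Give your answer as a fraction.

5/7

Consider each possible location of the pea in turn.
If it is under cup 1 (prior 1/3): the dealer opened cup 1, so this case is ruled out; weight (1/3)·0 = 0.
If it is under cup 2 (prior 1/3): only cup 1 is available, probability 1; weight (1/3)·1 = 1/3.
If it is under cup 3 (prior 1/3): cup 2 is available but not opened, probability 2/5; weight (1/3)·(2/5) = 2/15.
The weights sum to 7/15.
So P(the pea under cup 2 | the dealer opened cup 1) = (1/3) / (7/15) = 5/7.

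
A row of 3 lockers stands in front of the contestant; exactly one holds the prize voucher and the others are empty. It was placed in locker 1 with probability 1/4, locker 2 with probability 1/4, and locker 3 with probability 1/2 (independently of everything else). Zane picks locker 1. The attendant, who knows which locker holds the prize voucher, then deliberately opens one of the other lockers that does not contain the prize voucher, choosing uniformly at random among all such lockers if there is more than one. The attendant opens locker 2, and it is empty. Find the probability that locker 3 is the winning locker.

Apply Bayes' rule, conditioning on where the prize voucher actually is.
If it is in locker 1 (prior 1/4): the attendant has 2 equally likely choices, so probability 1/2; weight (1/4)·(1/2) = 1/8.
If it is in locker 2 (prior 1/4): the attendant opened locker 2, so this case is ruled out; weight (1/4)·0 = 0.
If it is in locker 3 (prior 1/2): the attendant has no choice, probability 1; weight (1/2)·1 = 1/2.
The weights sum to 5/8.
So P(the prize voucher in locker 3 | the attendant opened locker 2) = (1/2) / (5/8) = 4/5.

4/5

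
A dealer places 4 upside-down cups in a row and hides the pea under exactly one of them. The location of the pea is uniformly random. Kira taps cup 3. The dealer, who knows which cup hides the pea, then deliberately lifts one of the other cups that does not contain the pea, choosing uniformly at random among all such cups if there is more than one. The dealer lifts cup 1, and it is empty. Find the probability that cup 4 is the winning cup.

Condition on the true location of the pea.
If it is under cup 1 (prior 1/4): the dealer opened cup 1, so this case is ruled out; weight (1/4)·0 = 0.
If it is under either of cups 2 and 4 (prior 1/4 each): the dealer has 2 equally likely choices, so probability 1/2; weight (1/4)·(1/2) = 1/8 each.
If it is under cup 3 (prior 1/4): the dealer has 3 equally likely choices, so probability 1/3; weight (1/4)·(1/3) = 1/12.
The weights sum to 1/3.
So P(the pea under cup 4 | the dealer opened cup 1) = (1/8) / (1/3) = 3/8.

3/8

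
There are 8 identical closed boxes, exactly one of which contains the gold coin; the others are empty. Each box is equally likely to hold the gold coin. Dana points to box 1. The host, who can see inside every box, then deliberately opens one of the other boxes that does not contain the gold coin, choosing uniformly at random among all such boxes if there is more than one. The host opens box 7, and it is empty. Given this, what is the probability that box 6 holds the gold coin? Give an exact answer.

Condition on the true location of the gold coin.
If it is in box 1 (prior 1/8): the host has 7 equally likely choices, so probability 1/7; weight (1/8)·(1/7) = 1/56.
If it is in any of boxes 2, 3, 4, 5, 6, and 8 (prior 1/8 each): the host has 6 equally likely choices, so probability 1/6; weight (1/8)·(1/6) = 1/48 each.
If it is in box 7 (prior 1/8): the host opened box 7, so this case is ruled out; weight (1/8)·0 = 0.
The weights sum to 1/7.
So P(the gold coin in box 6 | the host opened box 7) = (1/48) / (1/7) = 7/48.

7/48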